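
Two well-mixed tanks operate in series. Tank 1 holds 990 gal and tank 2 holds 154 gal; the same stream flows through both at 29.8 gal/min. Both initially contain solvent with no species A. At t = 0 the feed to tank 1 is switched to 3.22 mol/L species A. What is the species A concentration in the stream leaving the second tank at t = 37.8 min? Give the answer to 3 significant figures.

2.00 mol/L

Each tank obeys Vᵢ dCᵢ/dt = Q(Cᵢ₋₁ − Cᵢ), so τᵢ = Vᵢ/Q.
τ₁ = 990/29.8 = 33.221 min; τ₂ = 154/29.8 = 5.1678 min.
Tank 1: C₁ = C_in(1 − e^(−t/τ₁)). Tank 2 (τ₁ ≠ τ₂): C₂ = C_in[1 − (τ₁ e^(−t/τ₁) − τ₂ e^(−t/τ₂))/(τ₁ − τ₂)].
At t = 37.8: e^(−t/τ₁) = 0.32052, e^(−t/τ₂) = 0.00066578.
C₂ = 3.22·[1 − (33.221·0.32052 − 5.1678·0.00066578)/(28.054)] = 3.22·0.62056 = 1.9982 mol/L.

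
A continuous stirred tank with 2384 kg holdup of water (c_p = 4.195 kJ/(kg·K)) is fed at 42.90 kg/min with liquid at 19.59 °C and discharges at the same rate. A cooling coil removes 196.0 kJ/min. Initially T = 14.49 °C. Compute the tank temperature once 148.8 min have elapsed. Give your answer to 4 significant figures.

18.23 °C

Energy balance: M c_p dT/dt = ṁ c_p (T_in − T) − 196.0.
τ = M/ṁ = 55.5711 min; T_ss = T_in − Q̇/(ṁ c_p) = 19.59 − 196.0/(42.90·4.195) = 18.5009 °C.
Integrating: T(t) = T_ss + (T₀ − T_ss) e^(−t/τ).
T(148.8) = 18.5009 + (-4.01090)·e^(−148.8/55.5711) = 18.5009 + (-4.01090)·0.0687244 = 18.2253 °C.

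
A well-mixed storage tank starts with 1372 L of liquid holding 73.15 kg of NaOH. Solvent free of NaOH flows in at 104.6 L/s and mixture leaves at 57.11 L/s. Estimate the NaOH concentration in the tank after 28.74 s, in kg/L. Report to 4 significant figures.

Total volume: dV/dt = Q_in − Q_out = 47.4900 L/s, so V(t) = 1372 + 47.4900 t and V(28.74) = 2736.86 L.
Species balance (pure solvent in): dm/dt = −Q_out · m/V(t).
Separate: dm/m = −Q_out dt/V(t) ⇒ ln(m/m₀) = −(Q_out/(Q_in−Q_out)) ln(V/V₀).
m = m₀ (V₀/V)^(Q_out/(Q_in−Q_out)) = 73.15 × (1372/2736.86)^(1.20257) = 31.8834 kg.
C = m/V = 31.8834/2736.86 = 0.0116496 kg/L.

0.01165 kg/L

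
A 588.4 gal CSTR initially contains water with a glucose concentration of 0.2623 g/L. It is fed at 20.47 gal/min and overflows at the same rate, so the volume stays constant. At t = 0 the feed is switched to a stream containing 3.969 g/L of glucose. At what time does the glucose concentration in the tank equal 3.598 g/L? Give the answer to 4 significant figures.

Unsteady species balance (constant V, well mixed): V dC/dt = Q(C_in − C), so τ = V/Q = 28.7445 min.
C(t) = C_in + (C₀ − C_in) e^(−t/τ). Set C = 3.598 and solve for t:
e^(−t/τ) = (C − C_in)/(C₀ − C_in) = (3.598 − 3.969)/(0.2623 − 3.969) = 0.100089
t = −τ ln(…) = 28.7445 × 2.30170 = 66.1611 min.

66.16 min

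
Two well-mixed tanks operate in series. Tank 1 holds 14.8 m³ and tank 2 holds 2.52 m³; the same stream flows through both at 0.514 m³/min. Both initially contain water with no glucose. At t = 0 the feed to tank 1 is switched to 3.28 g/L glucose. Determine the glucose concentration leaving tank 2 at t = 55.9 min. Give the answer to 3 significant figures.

Species balance on tank i: dCᵢ/dt = (Cᵢ₋₁ − Cᵢ)/τᵢ with τᵢ = Vᵢ/Q.
τ₁ = 14.8/0.514 = 28.794 min; τ₂ = 2.52/0.514 = 4.9027 min.
Solving the cascade with C₁(0)=C₂(0)=0 gives C₂(t) = C_in[1 − (τ₁ e^(−t/τ₁) − τ₂ e^(−t/τ₂))/(τ₁ − τ₂)].
At t = 55.9: e^(−t/τ₁) = 0.14350, e^(−t/τ₂) = 1.1175e-05.
C₂ = 3.28·[1 − (28.794·0.14350 − 4.9027·1.1175e-05)/(23.891)] = 3.28·0.82705 = 2.7127 g/L.

2.71 g/L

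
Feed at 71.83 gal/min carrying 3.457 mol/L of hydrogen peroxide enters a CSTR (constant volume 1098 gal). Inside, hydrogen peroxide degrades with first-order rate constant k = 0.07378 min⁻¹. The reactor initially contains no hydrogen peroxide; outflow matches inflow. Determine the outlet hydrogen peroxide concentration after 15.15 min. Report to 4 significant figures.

1.427 mol/L

Accumulation = in − out − consumed: V dC/dt = Q C_in − Q C − k V C.
dC/dt = (Q/V) C_in − (Q/V + k) C; effective rate a = Q/V + k = 0.0654189 + 0.07378 = 0.139199 min⁻¹.
C_ss = Q C_in/(Q + kV) = 1.62468 mol/L; C(t) = C_ss + (C₀ − C_ss) e^(−a t).
C(15.15) = 1.62468 + (-1.62468)·e^(−0.139199·15.15) = 1.62468 + (-1.62468)·0.121376 = 1.42748 mol/L.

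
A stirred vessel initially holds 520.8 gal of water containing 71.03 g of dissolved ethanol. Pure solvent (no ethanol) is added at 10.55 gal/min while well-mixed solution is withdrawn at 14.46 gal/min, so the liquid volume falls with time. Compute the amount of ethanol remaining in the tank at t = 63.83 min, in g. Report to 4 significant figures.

6.362 g

Let m(t) be the amount of ethanol. Volume: V(t) = V₀ + (Q_in − Q_out) t = 520.8 − 3.91000 t; V(63.83) = 271.225 gal.
Solute balance: dm/dt = 0 − Q_out C = −Q_out m/V(t).
dm/m = −Q_out dt/(V₀ − 3.91000 t); integrating gives ln(m/m₀) = −(Q_out/(Q_in−Q_out)) ln(V/V₀).
m = m₀ (V₀/V)^(Q_out/(Q_in−Q_out)) = 71.03 × (520.8/271.225)^(-3.69821) = 6.36187 g.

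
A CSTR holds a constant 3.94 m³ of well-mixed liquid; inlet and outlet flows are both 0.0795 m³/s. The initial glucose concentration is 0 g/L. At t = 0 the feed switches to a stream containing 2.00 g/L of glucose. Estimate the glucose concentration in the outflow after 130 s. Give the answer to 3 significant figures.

1.85 g/L

Accumulation = in − out for the solute gives V dC/dt = Q(C_in − C).
So dC/dt = (C_in − C)/τ with τ = V/Q = 3.94/0.0795 = 49.560 s.
C approaches C_in exponentially: C(t) = C_in + (C₀ − C_in) e^(−t/τ).
C(130) = 2.00 + (0 − 2.00)·e^(−130/49.560) = 2.00 + (-2.0000)·0.072578 = 1.8548 g/L.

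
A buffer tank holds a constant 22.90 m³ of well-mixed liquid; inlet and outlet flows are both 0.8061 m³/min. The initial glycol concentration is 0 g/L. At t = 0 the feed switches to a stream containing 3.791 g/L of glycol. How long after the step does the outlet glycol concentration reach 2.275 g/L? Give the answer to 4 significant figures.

Species balance: V dC/dt = Q(C_in − C) ⇒ τ = V/Q = 28.4084 min.
C(t) = C_in + (C₀ − C_in) e^(−t/τ). Set C = 2.275 and solve for t:
e^(−t/τ) = (C − C_in)/(C₀ − C_in) = (2.275 − 3.791)/(0 − 3.791) = 0.399894
t = −τ ln(…) = 28.4084 × 0.916555 = 26.0378 min.

26.04 min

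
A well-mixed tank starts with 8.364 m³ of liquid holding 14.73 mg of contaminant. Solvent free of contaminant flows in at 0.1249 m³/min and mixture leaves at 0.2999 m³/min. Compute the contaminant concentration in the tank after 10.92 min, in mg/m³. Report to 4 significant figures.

1.463 mg/m³

Let m(t) be the amount of contaminant. Volume: V(t) = V₀ + (Q_in − Q_out) t = 8.364 − 0.175000 t; V(10.92) = 6.45300 m³.
Solute balance: dm/dt = 0 − Q_out C = −Q_out m/V(t).
dm/m = −Q_out dt/(V₀ − 0.175000 t); integrating gives ln(m/m₀) = −(Q_out/(Q_in−Q_out)) ln(V/V₀).
m = m₀ (V₀/V)^(Q_out/(Q_in−Q_out)) = 14.73 × (8.364/6.45300)^(-1.71371) = 9.44384 mg.
C = m/V = 9.44384/6.45300 = 1.46348 mg/m³.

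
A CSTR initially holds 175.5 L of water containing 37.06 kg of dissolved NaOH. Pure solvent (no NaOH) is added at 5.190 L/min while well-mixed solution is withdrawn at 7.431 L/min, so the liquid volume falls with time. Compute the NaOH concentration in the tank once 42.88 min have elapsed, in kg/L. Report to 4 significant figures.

0.03365 kg/L

Let m(t) be the amount of NaOH. Volume: V(t) = V₀ + (Q_in − Q_out) t = 175.5 − 2.24100 t; V(42.88) = 79.4059 L.
No NaOH enters, so dm/dt = −Q_out · (m/V).
dm/m = −Q_out dt/(V₀ − 2.24100 t); integrating gives ln(m/m₀) = −(Q_out/(Q_in−Q_out)) ln(V/V₀).
m = m₀ (V₀/V)^(Q_out/(Q_in−Q_out)) = 37.06 × (175.5/79.4059)^(-3.31593) = 2.67189 kg.
C = m/V = 2.67189/79.4059 = 0.0336485 kg/L.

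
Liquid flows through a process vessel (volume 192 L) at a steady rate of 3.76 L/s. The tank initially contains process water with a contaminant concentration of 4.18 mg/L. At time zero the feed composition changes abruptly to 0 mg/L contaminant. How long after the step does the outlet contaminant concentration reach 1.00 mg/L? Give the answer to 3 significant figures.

Species balance: V dC/dt = Q(C_in − C) ⇒ τ = V/Q = 51.064 s.
C(t) = C_in + (C₀ − C_in) e^(−t/τ). Set C = 1.00 and solve for t:
e^(−t/τ) = (C − C_in)/(C₀ − C_in) = (1.00 − 0)/(4.18 − 0) = 0.23923
t = −τ ln(…) = 51.064 × 1.4303 = 73.037 s.

73.0 s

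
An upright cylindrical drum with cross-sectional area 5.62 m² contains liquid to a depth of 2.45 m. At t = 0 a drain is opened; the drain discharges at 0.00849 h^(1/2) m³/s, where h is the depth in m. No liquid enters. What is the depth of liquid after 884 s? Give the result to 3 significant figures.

0.806 m

Volume balance on the tank: A dh/dt = −0.00849 √h.
Separate and integrate: 2(√h − √h₀) = −(0.00849/A) t.
√h = √2.45 − 0.00849·884/(2·5.62) = 1.5652 − 0.66772 = 0.89753.
h = 0.89753² = 0.80556 m.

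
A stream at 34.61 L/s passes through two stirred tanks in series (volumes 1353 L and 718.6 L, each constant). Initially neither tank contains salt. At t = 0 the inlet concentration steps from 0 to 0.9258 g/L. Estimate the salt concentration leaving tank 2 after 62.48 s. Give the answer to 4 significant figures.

Species balance on tank i: dCᵢ/dt = (Cᵢ₋₁ − Cᵢ)/τᵢ with τᵢ = Vᵢ/Q.
τ₁ = 1353/34.61 = 39.0927 s; τ₂ = 718.6/34.61 = 20.7628 s.
Tank 1: C₁ = C_in(1 − e^(−t/τ₁)). Tank 2 (τ₁ ≠ τ₂): C₂ = C_in[1 − (τ₁ e^(−t/τ₁) − τ₂ e^(−t/τ₂))/(τ₁ − τ₂)].
At t = 62.48: e^(−t/τ₁) = 0.202250, e^(−t/τ₂) = 0.0493296.
C₂ = 0.9258·[1 − (39.0927·0.202250 − 20.7628·0.0493296)/(18.3300)] = 0.9258·0.624533 = 0.578193 g/L.

0.5782 g/L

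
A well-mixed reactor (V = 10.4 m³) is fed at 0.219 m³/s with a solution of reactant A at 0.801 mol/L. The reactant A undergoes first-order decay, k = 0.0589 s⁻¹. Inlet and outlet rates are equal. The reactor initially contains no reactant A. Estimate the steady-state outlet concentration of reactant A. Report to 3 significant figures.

V dC/dt = Q(C_in − C) − k V C.
Steady state (dC/dt = 0): C_ss = Q C_in/(Q + kV) = C_in/(1 + kV/Q).
C_ss = 0.219·0.801/(0.219 + 0.0589·10.4) = 0.17542/0.83156 = 0.21095 mol/L.

0.211 mol/L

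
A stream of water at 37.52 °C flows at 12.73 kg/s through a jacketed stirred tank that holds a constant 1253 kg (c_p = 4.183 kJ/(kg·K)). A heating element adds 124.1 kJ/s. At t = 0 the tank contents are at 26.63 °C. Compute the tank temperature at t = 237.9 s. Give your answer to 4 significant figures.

38.67 °C

M c_p dT/dt = ṁ c_p (T_in − T) + Q̇.
τ = M/ṁ = 98.4289 s; T_ss = T_in + Q̇/(ṁ c_p) = 37.52 + 124.1/(12.73·4.183) = 39.8505 °C.
T approaches T_ss exponentially: T(t) = T_ss + (T₀ − T_ss) e^(−t/τ).
T(237.9) = 39.8505 + (-13.2205)·e^(−237.9/98.4289) = 39.8505 + (-13.2205)·0.0891912 = 38.6714 °C.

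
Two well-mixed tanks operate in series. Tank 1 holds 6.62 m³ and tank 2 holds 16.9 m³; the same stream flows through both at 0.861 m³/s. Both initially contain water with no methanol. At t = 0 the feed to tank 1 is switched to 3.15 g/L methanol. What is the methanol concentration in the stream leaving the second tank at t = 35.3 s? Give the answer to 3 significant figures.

2.31 g/L

Species balance on tank i: dCᵢ/dt = (Cᵢ₋₁ − Cᵢ)/τᵢ with τᵢ = Vᵢ/Q.
τ₁ = 6.62/0.861 = 7.6887 s; τ₂ = 16.9/0.861 = 19.628 s.
Solving the cascade with C₁(0)=C₂(0)=0 gives C₂(t) = C_in[1 − (τ₁ e^(−t/τ₁) − τ₂ e^(−t/τ₂))/(τ₁ − τ₂)].
At t = 35.3: e^(−t/τ₁) = 0.010141, e^(−t/τ₂) = 0.16556.
C₂ = 3.15·[1 − (7.6887·0.010141 − 19.628·0.16556)/(-11.940)] = 3.15·0.73435 = 2.3132 g/L.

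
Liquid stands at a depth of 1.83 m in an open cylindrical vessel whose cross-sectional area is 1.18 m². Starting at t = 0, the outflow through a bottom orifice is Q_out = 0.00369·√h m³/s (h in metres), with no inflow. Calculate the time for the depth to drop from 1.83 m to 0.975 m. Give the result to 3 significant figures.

With no inflow, A dh/dt = −0.00369 √h.
∫ h^(−1/2) dh = −(0.00369/A) ∫ dt, giving 2√h = 2√h₀ − (0.00369/A) t.
t = 2A(√h₀ − √h)/0.00369 = 2·1.18·(√1.83 − √0.975)/0.00369
  = 2.3600 × (1.3528 − 0.98742) / 0.00369 = 233.67 s.

234 s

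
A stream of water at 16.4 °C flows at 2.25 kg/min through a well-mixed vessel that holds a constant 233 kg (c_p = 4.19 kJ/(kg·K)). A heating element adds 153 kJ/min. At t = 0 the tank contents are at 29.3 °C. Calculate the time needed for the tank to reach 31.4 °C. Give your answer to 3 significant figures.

103 min

M c_p dT/dt = ṁ c_p (T_in − T) + Q̇.
τ = M/ṁ = 103.56 min; T_ss = T_in + Q̇/(ṁ c_p) = 32.629 °C.
T(t) = T_ss + (T₀ − T_ss) e^(−t/τ). Set T = 31.4:
e^(−t/τ) = (31.4 − 32.629)/(29.3 − 32.629) = 0.36920
t = −103.56 · ln(0.36920) = 103.18 min.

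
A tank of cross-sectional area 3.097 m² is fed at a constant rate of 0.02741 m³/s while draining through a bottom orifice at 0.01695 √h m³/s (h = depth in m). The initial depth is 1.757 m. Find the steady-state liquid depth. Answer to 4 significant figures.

Level balance: A dh/dt = 0.02741 − 0.01695 √h. Setting dh/dt = 0:
Q_in = 0.01695 √h_ss ⇒ √h_ss = 0.02741/0.01695 = 1.61711.
h_ss = 1.61711² = 2.61504 m. (Since h₀ = 1.757 m < h_ss, the level will rise toward this value.)

2.615 m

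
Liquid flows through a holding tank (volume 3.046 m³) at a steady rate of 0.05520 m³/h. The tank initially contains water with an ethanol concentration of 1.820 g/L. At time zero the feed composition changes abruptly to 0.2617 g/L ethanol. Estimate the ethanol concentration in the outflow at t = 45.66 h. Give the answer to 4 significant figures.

Transient balance on the dissolved component: V dC/dt = Q(C_in − C).
So dC/dt = (C_in − C)/τ with τ = V/Q = 3.046/0.05520 = 55.1812 h.
C approaches C_in exponentially: C(t) = C_in + (C₀ − C_in) e^(−t/τ).
C(45.66) = 0.2617 + (1.820 − 0.2617)·e^(−45.66/55.1812) = 0.2617 + (1.55830)·0.437160 = 0.942926 g/L.

0.9429 g/L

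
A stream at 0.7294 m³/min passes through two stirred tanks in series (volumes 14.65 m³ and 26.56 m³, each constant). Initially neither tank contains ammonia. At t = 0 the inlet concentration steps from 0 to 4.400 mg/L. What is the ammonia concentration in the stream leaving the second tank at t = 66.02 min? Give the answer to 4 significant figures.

Each tank obeys Vᵢ dCᵢ/dt = Q(Cᵢ₋₁ − Cᵢ), so τᵢ = Vᵢ/Q.
τ₁ = 14.65/0.7294 = 20.0850 min; τ₂ = 26.56/0.7294 = 36.4135 min.
Tank 1: C₁ = C_in(1 − e^(−t/τ₁)). Tank 2 (τ₁ ≠ τ₂): C₂ = C_in[1 − (τ₁ e^(−t/τ₁) − τ₂ e^(−t/τ₂))/(τ₁ − τ₂)].
At t = 66.02: e^(−t/τ₁) = 0.0373647, e^(−t/τ₂) = 0.163153.
C₂ = 4.400·[1 − (20.0850·0.0373647 − 36.4135·0.163153)/(-16.3285)] = 4.400·0.682119 = 3.00132 mg/L.

3.001 mg/L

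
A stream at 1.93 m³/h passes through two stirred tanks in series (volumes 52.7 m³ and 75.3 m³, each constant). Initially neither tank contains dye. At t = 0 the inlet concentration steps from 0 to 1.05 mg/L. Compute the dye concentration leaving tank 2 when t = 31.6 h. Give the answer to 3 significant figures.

Each tank obeys Vᵢ dCᵢ/dt = Q(Cᵢ₋₁ − Cᵢ), so τᵢ = Vᵢ/Q.
τ₁ = 52.7/1.93 = 27.306 h; τ₂ = 75.3/1.93 = 39.016 h.
Solving the cascade with C₁(0)=C₂(0)=0 gives C₂(t) = C_in[1 − (τ₁ e^(−t/τ₁) − τ₂ e^(−t/τ₂))/(τ₁ − τ₂)].
At t = 31.6: e^(−t/τ₁) = 0.31434, e^(−t/τ₂) = 0.44489.
C₂ = 1.05·[1 − (27.306·0.31434 − 39.016·0.44489)/(-11.710)] = 1.05·0.25070 = 0.26324 mg/L.

0.263 mg/L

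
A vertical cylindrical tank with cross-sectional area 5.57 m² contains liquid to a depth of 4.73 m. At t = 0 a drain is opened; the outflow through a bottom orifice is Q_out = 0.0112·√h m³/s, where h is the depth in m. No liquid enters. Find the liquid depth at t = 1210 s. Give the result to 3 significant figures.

With no inflow, A dh/dt = −0.0112 √h.
This is separable: 2 d(√h)/dt = −0.0112/A, so √h = √h₀ − (0.0112/(2A)) t.
√h = √4.73 − 0.0112·1210/(2·5.57) = 2.1749 − 1.2165 = 0.95834.
h = 0.95834² = 0.91841 m.

0.918 m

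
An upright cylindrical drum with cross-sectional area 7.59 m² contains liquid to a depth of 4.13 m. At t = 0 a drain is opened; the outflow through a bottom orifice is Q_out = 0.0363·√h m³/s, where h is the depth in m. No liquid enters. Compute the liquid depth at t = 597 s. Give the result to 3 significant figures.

Accumulation of liquid (constant cross-section A): A dh/dt = −0.0363 √h.
∫ h^(−1/2) dh = −(0.0363/A) ∫ dt, giving 2√h = 2√h₀ − (0.0363/A) t.
√h = √4.13 − 0.0363·597/(2·7.59) = 2.0322 − 1.4276 = 0.60463.
h = 0.60463² = 0.36558 m.

0.366 m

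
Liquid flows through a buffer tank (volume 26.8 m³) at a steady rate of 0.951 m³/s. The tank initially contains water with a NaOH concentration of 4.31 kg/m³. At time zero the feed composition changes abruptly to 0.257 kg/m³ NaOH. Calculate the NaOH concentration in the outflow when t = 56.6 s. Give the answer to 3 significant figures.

0.801 kg/m³

Accumulation = in − out for the solute gives V dC/dt = Q(C_in − C).
So dC/dt = (C_in − C)/τ with τ = V/Q = 26.8/0.951 = 28.181 s.
This is linear first-order; C(t) = C_in + (C₀ − C_in) e^(−t/τ).
C(56.6) = 0.257 + (4.31 − 0.257)·e^(−56.6/28.181) = 0.257 + (4.0530)·0.13420 = 0.80090 kg/m³.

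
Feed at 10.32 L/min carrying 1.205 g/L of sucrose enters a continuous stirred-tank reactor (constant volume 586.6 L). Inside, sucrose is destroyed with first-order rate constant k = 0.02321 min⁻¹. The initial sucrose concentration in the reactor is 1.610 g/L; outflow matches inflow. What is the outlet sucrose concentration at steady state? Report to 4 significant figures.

0.5196 g/L

V dC/dt = Q(C_in − C) − k V C.
Steady state (dC/dt = 0): C_ss = Q C_in/(Q + kV) = C_in/(1 + kV/Q).
C_ss = 10.32·1.205/(10.32 + 0.02321·586.6) = 12.4356/23.9350 = 0.519557 g/L.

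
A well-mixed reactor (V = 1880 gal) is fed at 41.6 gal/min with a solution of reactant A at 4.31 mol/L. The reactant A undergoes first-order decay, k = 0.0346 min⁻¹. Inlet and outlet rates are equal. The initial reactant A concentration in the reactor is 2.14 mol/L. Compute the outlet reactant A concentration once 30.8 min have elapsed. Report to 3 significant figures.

1.76 mol/L

Accumulation = in − out − consumed: V dC/dt = Q C_in − Q C − k V C.
dC/dt = (Q/V) C_in − (Q/V + k) C; effective rate a = Q/V + k = 0.022128 + 0.0346 = 0.056728 min⁻¹.
C_ss = Q C_in/(Q + kV) = 1.6812 mol/L; C(t) = C_ss + (C₀ − C_ss) e^(−a t).
C(30.8) = 1.6812 + (0.45881)·e^(−0.056728·30.8) = 1.6812 + (0.45881)·0.17426 = 1.7611 mol/L.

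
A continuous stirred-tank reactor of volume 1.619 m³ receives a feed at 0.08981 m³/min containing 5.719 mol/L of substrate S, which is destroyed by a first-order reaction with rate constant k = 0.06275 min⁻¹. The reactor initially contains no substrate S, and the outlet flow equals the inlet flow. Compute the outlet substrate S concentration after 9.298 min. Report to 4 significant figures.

1.790 mol/L

Accumulation = in − out − consumed: V dC/dt = Q C_in − Q C − k V C.
This is linear with rate a = Q/V + k = 0.118223 min⁻¹.
C_ss = Q C_in/(Q + kV) = 2.68348 mol/L; C(t) = C_ss + (C₀ − C_ss) e^(−a t).
C(9.298) = 2.68348 + (-2.68348)·e^(−0.118223·9.298) = 2.68348 + (-2.68348)·0.333127 = 1.78954 mol/L.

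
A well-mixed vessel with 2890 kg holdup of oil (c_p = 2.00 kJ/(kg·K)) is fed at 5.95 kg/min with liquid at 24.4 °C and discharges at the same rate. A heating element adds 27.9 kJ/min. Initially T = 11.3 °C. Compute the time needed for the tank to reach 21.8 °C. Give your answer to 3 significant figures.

553 min

M c_p dT/dt = ṁ c_p (T_in − T) + Q̇.
τ = M/ṁ = 485.71 min; T_ss = T_in + Q̇/(ṁ c_p) = 26.745 °C.
T(t) = T_ss + (T₀ − T_ss) e^(−t/τ). Set T = 21.8:
e^(−t/τ) = (21.8 − 26.745)/(11.3 − 26.745) = 0.32015
t = −485.71 · ln(0.32015) = 553.21 min.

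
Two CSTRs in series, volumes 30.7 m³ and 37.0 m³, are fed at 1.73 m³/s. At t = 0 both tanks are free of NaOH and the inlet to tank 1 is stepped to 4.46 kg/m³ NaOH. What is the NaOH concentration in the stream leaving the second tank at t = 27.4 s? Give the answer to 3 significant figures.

Species balance on tank i: dCᵢ/dt = (Cᵢ₋₁ − Cᵢ)/τᵢ with τᵢ = Vᵢ/Q.
τ₁ = 30.7/1.73 = 17.746 s; τ₂ = 37.0/1.73 = 21.387 s.
Solving the cascade with C₁(0)=C₂(0)=0 gives C₂(t) = C_in[1 − (τ₁ e^(−t/τ₁) − τ₂ e^(−t/τ₂))/(τ₁ − τ₂)].
At t = 27.4: e^(−t/τ₁) = 0.21352, e^(−t/τ₂) = 0.27772.
C₂ = 4.46·[1 − (17.746·0.21352 − 21.387·0.27772)/(-3.6416)] = 4.46·0.40941 = 1.8260 kg/m³.

1.83 kg/m³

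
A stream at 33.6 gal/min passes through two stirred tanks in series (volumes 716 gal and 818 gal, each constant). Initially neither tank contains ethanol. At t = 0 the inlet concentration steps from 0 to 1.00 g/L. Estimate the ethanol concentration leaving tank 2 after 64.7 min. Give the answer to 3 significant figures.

0.775 g/L

Each tank obeys Vᵢ dCᵢ/dt = Q(Cᵢ₋₁ − Cᵢ), so τᵢ = Vᵢ/Q.
τ₁ = 716/33.6 = 21.310 min; τ₂ = 818/33.6 = 24.345 min.
Tank 1: C₁ = C_in(1 − e^(−t/τ₁)). Tank 2 (τ₁ ≠ τ₂): C₂ = C_in[1 − (τ₁ e^(−t/τ₁) − τ₂ e^(−t/τ₂))/(τ₁ − τ₂)].
At t = 64.7: e^(−t/τ₁) = 0.048017, e^(−t/τ₂) = 0.070116.
C₂ = 1.00·[1 − (21.310·0.048017 − 24.345·0.070116)/(-3.0357)] = 1.00·0.77476 = 0.77476 g/L.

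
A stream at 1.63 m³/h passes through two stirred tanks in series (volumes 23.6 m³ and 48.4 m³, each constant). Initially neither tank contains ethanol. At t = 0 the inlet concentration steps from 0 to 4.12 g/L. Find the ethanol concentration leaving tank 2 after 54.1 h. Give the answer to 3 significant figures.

Each tank obeys Vᵢ dCᵢ/dt = Q(Cᵢ₋₁ − Cᵢ), so τᵢ = Vᵢ/Q.
τ₁ = 23.6/1.63 = 14.479 h; τ₂ = 48.4/1.63 = 29.693 h.
Tank 1: C₁ = C_in(1 − e^(−t/τ₁)). Tank 2 (τ₁ ≠ τ₂): C₂ = C_in[1 − (τ₁ e^(−t/τ₁) − τ₂ e^(−t/τ₂))/(τ₁ − τ₂)].
At t = 54.1: e^(−t/τ₁) = 0.023836, e^(−t/τ₂) = 0.16171.
C₂ = 4.12·[1 − (14.479·0.023836 − 29.693·0.16171)/(-15.215)] = 4.12·0.70709 = 2.9132 g/L.

2.91 g/L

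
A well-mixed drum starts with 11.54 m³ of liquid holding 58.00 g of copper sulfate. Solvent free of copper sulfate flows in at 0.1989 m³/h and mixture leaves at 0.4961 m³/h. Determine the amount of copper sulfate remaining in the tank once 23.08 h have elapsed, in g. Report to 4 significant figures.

12.86 g

Total volume: dV/dt = Q_in − Q_out = -0.297200 m³/h, so V(t) = 11.54 − 0.297200 t and V(23.08) = 4.68062 m³.
Species balance (pure solvent in): dm/dt = −Q_out · m/V(t).
dm/m = −Q_out dt/(V₀ − 0.297200 t); integrating gives ln(m/m₀) = −(Q_out/(Q_in−Q_out)) ln(V/V₀).
m = m₀ (V₀/V)^(Q_out/(Q_in−Q_out)) = 58.00 × (11.54/4.68062)^(-1.66925) = 12.8602 g.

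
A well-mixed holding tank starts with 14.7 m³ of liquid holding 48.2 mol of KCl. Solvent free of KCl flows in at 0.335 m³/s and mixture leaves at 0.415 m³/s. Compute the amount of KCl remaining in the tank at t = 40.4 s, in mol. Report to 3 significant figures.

13.3 mol

Let m(t) be the amount of KCl. Volume: V(t) = V₀ + (Q_in − Q_out) t = 14.7 − 0.080000 t; V(40.4) = 11.468 m³.
Solute balance: dm/dt = 0 − Q_out C = −Q_out m/V(t).
Separate: dm/m = −Q_out dt/V(t) ⇒ ln(m/m₀) = −(Q_out/(Q_in−Q_out)) ln(V/V₀).
m = m₀ (V₀/V)^(Q_out/(Q_in−Q_out)) = 48.2 × (14.7/11.468)^(-5.1875) = 13.295 mol.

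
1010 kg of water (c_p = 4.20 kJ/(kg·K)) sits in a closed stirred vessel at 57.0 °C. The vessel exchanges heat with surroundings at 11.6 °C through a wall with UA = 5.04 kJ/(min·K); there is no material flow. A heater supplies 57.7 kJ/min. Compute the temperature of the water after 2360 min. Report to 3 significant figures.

25.1 °C

Unsteady energy balance on the tank contents: M c_p dT/dt = −UA(T − T_amb) + Q̇.
dT/dt = (T_ss − T)/τ with T_ss = T_amb + Q̇/UA = 11.6 + 57.7/5.04 = 23.048 °C, τ = M c_p/UA = 1010·4.20/5.04 = 841.67 min.
This is linear first-order; T(t) = T_ss + (T₀ − T_ss) e^(−t/τ).
T(2360) = 23.048 + (33.952)·0.060570 = 25.105 °C.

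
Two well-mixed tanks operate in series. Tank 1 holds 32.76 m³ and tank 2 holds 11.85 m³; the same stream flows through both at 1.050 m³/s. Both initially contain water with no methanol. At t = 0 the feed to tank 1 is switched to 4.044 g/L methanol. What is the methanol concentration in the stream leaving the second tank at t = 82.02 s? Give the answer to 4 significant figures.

Time constants: τᵢ = Vᵢ/Q for each well-mixed tank.
τ₁ = 32.76/1.050 = 31.2000 s; τ₂ = 11.85/1.050 = 11.2857 s.
Tank 1: C₁ = C_in(1 − e^(−t/τ₁)). Tank 2 (τ₁ ≠ τ₂): C₂ = C_in[1 − (τ₁ e^(−t/τ₁) − τ₂ e^(−t/τ₂))/(τ₁ − τ₂)].
At t = 82.02: e^(−t/τ₁) = 0.0721617, e^(−t/τ₂) = 0.000697788.
C₂ = 4.044·[1 − (31.2000·0.0721617 − 11.2857·0.000697788)/(19.9143)] = 4.044·0.887339 = 3.58840 g/L.

3.588 g/L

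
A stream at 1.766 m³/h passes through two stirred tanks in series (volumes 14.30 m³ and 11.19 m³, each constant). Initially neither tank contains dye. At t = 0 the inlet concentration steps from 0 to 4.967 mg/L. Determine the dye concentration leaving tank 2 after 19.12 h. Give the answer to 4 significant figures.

3.688 mg/L

Time constants: τᵢ = Vᵢ/Q for each well-mixed tank.
τ₁ = 14.30/1.766 = 8.09740 h; τ₂ = 11.19/1.766 = 6.33635 h.
Solving the cascade with C₁(0)=C₂(0)=0 gives C₂(t) = C_in[1 − (τ₁ e^(−t/τ₁) − τ₂ e^(−t/τ₂))/(τ₁ − τ₂)].
At t = 19.12: e^(−t/τ₁) = 0.0943020, e^(−t/τ₂) = 0.0489230.
C₂ = 4.967·[1 − (8.09740·0.0943020 − 6.33635·0.0489230)/(1.76104)] = 4.967·0.742421 = 3.68761 mg/L.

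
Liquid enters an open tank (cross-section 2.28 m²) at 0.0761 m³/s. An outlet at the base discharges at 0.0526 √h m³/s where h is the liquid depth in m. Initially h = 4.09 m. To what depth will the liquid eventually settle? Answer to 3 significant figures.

2.09 m

A dh/dt = Q_in − 0.0526 √h. Steady state requires inflow = outflow:
Q_in = 0.0526 √h_ss ⇒ √h_ss = 0.0761/0.0526 = 1.4468.
h_ss = 1.4468² = 2.0931 m. (Since h₀ = 4.09 m > h_ss, the level will fall toward this value.)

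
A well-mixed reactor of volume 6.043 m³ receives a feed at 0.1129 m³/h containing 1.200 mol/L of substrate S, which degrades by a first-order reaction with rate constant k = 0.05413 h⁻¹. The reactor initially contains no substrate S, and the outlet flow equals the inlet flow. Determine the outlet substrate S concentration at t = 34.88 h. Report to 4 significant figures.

0.2836 mol/L

Species balance: V dC/dt = Q C_in − Q C − k V C.
dC/dt = (Q/V) C_in − (Q/V + k) C; effective rate a = Q/V + k = 0.0186828 + 0.05413 = 0.0728128 h⁻¹.
C_ss = Q C_in/(Q + kV) = 0.307904 mol/L; C(t) = C_ss + (C₀ − C_ss) e^(−a t).
C(34.88) = 0.307904 + (-0.307904)·e^(−0.0728128·34.88) = 0.307904 + (-0.307904)·0.0788893 = 0.283613 mol/L.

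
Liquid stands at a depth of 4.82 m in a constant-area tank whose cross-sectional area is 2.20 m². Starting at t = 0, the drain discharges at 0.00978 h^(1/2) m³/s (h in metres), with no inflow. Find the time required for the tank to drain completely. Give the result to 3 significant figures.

Unsteady balance on liquid volume: A dh/dt = −0.00978 √h.
∫ h^(−1/2) dh = −(0.00978/A) ∫ dt, giving 2√h = 2√h₀ − (0.00978/A) t.
Set h = 0: 2√h₀ = (0.00978/A) t_empty ⇒ t_empty = 2A√h₀/0.00978.
t_empty = 2·2.20·√4.82/0.00978 = 4.4000·2.1954/0.00978 = 987.73 s.

988 s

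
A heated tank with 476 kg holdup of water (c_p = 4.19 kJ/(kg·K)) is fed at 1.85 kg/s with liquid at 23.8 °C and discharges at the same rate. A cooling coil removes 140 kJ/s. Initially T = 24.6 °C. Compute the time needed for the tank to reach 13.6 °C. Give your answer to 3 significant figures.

225 s

M c_p dT/dt = ṁ c_p (T_in − T) − Q̇.
τ = M/ṁ = 257.30 s; T_ss = T_in − Q̇/(ṁ c_p) = 5.7390 °C.
T(t) = T_ss + (T₀ − T_ss) e^(−t/τ). Set T = 13.6:
e^(−t/τ) = (13.6 − 5.7390)/(24.6 − 5.7390) = 0.41679
t = −257.30 · ln(0.41679) = 225.18 s.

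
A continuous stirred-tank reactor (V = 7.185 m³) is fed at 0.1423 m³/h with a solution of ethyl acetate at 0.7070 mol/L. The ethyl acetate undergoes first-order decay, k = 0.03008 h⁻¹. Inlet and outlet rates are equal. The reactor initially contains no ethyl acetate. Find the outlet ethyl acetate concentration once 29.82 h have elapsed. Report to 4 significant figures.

0.2173 mol/L

V dC/dt = Q(C_in − C) − k V C.
This is linear with rate a = Q/V + k = 0.0498851 h⁻¹.
C_ss = Q C_in/(Q + kV) = 0.280690 mol/L; C(t) = C_ss + (C₀ − C_ss) e^(−a t).
C(29.82) = 0.280690 + (-0.280690)·e^(−0.0498851·29.82) = 0.280690 + (-0.280690)·0.225920 = 0.217276 mol/L.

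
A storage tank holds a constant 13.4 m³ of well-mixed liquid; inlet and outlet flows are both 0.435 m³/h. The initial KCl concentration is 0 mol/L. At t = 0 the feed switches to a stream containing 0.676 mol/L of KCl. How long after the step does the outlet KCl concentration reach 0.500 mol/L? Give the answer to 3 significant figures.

41.5 h

Mass balance on the solute (V constant): V dC/dt = Q(C_in − C), so τ = V/Q = 30.805 h.
C(t) = C_in + (C₀ − C_in) e^(−t/τ). Set C = 0.500 and solve for t:
e^(−t/τ) = (C − C_in)/(C₀ − C_in) = (0.500 − 0.676)/(0 − 0.676) = 0.26036
t = −τ ln(…) = 30.805 × 1.3457 = 41.454 h.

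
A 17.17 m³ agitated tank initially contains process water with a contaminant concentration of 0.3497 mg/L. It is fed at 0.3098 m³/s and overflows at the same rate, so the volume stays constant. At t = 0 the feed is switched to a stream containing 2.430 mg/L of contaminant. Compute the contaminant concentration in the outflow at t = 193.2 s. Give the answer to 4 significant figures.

Mass balance on the solute (V constant): V dC/dt = Q(C_in − C).
So dC/dt = (C_in − C)/τ with τ = V/Q = 17.17/0.3098 = 55.4229 s.
Integrating: C(t) = C_in + (C₀ − C_in) e^(−t/τ).
C(193.2) = 2.430 + (0.3497 − 2.430)·e^(−193.2/55.4229) = 2.430 + (-2.08030)·0.0306254 = 2.36629 mg/L.

2.366 mg/L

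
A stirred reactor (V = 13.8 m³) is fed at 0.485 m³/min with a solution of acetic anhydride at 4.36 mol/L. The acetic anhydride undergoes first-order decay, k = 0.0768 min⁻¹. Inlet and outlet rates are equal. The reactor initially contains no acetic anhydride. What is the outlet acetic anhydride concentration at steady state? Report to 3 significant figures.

Species balance: V dC/dt = Q C_in − Q C − k V C.
Steady state (dC/dt = 0): C_ss = Q C_in/(Q + kV) = C_in/(1 + kV/Q).
C_ss = 0.485·4.36/(0.485 + 0.0768·13.8) = 2.1146/1.5448 = 1.3688 mol/L.

1.37 mol/L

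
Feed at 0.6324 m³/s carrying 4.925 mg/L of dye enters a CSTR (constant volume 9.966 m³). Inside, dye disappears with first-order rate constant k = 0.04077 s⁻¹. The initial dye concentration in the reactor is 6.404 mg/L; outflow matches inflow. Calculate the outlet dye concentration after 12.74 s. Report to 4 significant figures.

3.901 mg/L

V dC/dt = Q(C_in − C) − k V C.
This is linear with rate a = Q/V + k = 0.104226 s⁻¹.
C_ss = Q C_in/(Q + kV) = 2.99849 mg/L; C(t) = C_ss + (C₀ − C_ss) e^(−a t).
C(12.74) = 2.99849 + (3.40551)·e^(−0.104226·12.74) = 2.99849 + (3.40551)·0.265050 = 3.90112 mg/L.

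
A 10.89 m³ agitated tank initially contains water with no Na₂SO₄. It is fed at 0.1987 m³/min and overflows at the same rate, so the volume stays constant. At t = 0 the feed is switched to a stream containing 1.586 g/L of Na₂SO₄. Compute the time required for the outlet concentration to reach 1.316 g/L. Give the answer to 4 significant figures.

Species balance: V dC/dt = Q(C_in − C) ⇒ τ = V/Q = 54.8062 min.
C(t) = C_in + (C₀ − C_in) e^(−t/τ). Set C = 1.316 and solve for t:
e^(−t/τ) = (C − C_in)/(C₀ − C_in) = (1.316 − 1.586)/(0 − 1.586) = 0.170240
t = −τ ln(…) = 54.8062 × 1.77055 = 97.0371 min.

97.04 min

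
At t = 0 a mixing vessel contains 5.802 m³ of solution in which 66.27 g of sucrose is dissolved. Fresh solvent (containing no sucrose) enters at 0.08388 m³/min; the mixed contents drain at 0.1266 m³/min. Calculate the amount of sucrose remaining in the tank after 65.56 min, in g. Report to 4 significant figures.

9.396 g

Let m(t) be the amount of sucrose. Volume: V(t) = V₀ + (Q_in − Q_out) t = 5.802 − 0.0427200 t; V(65.56) = 3.00128 m³.
Species balance (pure solvent in): dm/dt = −Q_out · m/V(t).
dm/m = −Q_out dt/(V₀ − 0.0427200 t); integrating gives ln(m/m₀) = −(Q_out/(Q_in−Q_out)) ln(V/V₀).
m = m₀ (V₀/V)^(Q_out/(Q_in−Q_out)) = 66.27 × (5.802/3.00128)^(-2.96348) = 9.39627 g.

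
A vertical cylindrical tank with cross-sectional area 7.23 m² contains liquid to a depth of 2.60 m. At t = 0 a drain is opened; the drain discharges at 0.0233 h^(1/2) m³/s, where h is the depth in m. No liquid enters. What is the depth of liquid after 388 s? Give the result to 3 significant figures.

Accumulation of liquid (constant cross-section A): A dh/dt = −0.0233 √h.
∫ h^(−1/2) dh = −(0.0233/A) ∫ dt, giving 2√h = 2√h₀ − (0.0233/A) t.
√h = √2.60 − 0.0233·388/(2·7.23) = 1.6125 − 0.62520 = 0.98725.
h = 0.98725² = 0.97466 m.

0.975 m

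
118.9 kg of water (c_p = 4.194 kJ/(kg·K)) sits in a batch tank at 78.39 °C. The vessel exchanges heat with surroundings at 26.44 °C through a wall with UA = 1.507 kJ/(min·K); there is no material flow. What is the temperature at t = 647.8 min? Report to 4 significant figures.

Heat balance on the well-mixed liquid: M c_p dT/dt = −UA(T − T_amb).
dT/dt = (T_ss − T)/τ with T_ss = T_amb = 26.4400 °C, τ = M c_p/UA = 118.9·4.194/1.507 = 330.900 min.
This is linear first-order; T(t) = T_ss + (T₀ − T_ss) e^(−t/τ).
T(647.8) = 26.4400 + (51.9500)·0.141184 = 33.7745 °C.

33.77 °C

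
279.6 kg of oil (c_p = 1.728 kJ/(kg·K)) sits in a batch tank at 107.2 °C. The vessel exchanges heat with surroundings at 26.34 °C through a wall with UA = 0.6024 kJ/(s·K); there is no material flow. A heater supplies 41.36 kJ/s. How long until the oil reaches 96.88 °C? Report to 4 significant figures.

1499 s

Lumped-capacitance energy balance: M c_p dT/dt = UA(T_amb − T) + Q̇.
τ = M c_p/UA = 802.040 s; T_ss = T_amb + Q̇/UA = 26.34 + 41.36/0.6024 = 94.9987 °C.
T(t) = T_ss + (T₀ − T_ss)e^(−t/τ); set T = 96.88:
t = −τ ln[(T − T_ss)/(T₀ − T_ss)] = −802.040 · ln(0.154189) = 1499.48 s.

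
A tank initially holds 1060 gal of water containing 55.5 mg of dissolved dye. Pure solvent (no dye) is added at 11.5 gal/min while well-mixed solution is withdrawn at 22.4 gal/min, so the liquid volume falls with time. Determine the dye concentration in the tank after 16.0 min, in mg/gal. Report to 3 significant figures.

0.0433 mg/gal

Let m(t) be the amount of dye. Volume: V(t) = V₀ + (Q_in − Q_out) t = 1060 − 10.900 t; V(16.0) = 885.60 gal.
Species balance (pure solvent in): dm/dt = −Q_out · m/V(t).
dm/m = −Q_out dt/(V₀ − 10.900 t); integrating gives ln(m/m₀) = −(Q_out/(Q_in−Q_out)) ln(V/V₀).
m = m₀ (V₀/V)^(Q_out/(Q_in−Q_out)) = 55.5 × (1060/885.60)^(-2.0550) = 38.358 mg.
C = m/V = 38.358/885.60 = 0.043313 mg/gal.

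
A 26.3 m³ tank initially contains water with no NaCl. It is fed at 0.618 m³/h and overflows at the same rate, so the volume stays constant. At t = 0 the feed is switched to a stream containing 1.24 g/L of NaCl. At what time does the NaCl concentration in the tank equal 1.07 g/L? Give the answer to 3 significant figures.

Transient balance on the dissolved component: V dC/dt = Q(C_in − C), so τ = V/Q = 42.557 h.
C(t) = C_in + (C₀ − C_in) e^(−t/τ). Set C = 1.07 and solve for t:
e^(−t/τ) = (C − C_in)/(C₀ − C_in) = (1.07 − 1.24)/(0 − 1.24) = 0.13710
t = −τ ln(…) = 42.557 × 1.9871 = 84.563 h.

84.6 h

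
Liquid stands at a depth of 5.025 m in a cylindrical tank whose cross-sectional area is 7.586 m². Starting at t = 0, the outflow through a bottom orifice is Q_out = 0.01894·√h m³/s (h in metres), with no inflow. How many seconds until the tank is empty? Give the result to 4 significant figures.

1796 s

With no inflow, A dh/dt = −0.01894 √h.
∫ h^(−1/2) dh = −(0.01894/A) ∫ dt, giving 2√h = 2√h₀ − (0.01894/A) t.
Tank is empty when √h = 0: t_empty = 2A√h₀/0.01894.
t_empty = 2·7.586·√5.025/0.01894 = 15.1720·2.24165/0.01894 = 1795.69 s.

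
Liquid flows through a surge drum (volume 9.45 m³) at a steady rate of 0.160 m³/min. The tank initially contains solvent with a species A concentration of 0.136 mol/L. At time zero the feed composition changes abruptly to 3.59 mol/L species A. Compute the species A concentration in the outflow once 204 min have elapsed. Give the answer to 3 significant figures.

Unsteady species balance (constant V, well mixed): V dC/dt = Q(C_in − C).
So dC/dt = (C_in − C)/τ with τ = V/Q = 9.45/0.160 = 59.062 min.
C approaches C_in exponentially: C(t) = C_in + (C₀ − C_in) e^(−t/τ).
C(204) = 3.59 + (0.136 − 3.59)·e^(−204/59.062) = 3.59 + (-3.4540)·0.031620 = 3.4808 mol/L.

3.48 mol/L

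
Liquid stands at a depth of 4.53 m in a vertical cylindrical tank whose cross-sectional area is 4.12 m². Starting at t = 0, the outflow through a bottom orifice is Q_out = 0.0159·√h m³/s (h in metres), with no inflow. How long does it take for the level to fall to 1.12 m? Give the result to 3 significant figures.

555 s

Volume balance on the tank: A dh/dt = −0.0159 √h.
∫ h^(−1/2) dh = −(0.0159/A) ∫ dt, giving 2√h = 2√h₀ − (0.0159/A) t.
t = 2A(√h₀ − √h)/0.0159 = 2·4.12·(√4.53 − √1.12)/0.0159
  = 8.2400 × (2.1284 − 1.0583) / 0.0159 = 554.56 s.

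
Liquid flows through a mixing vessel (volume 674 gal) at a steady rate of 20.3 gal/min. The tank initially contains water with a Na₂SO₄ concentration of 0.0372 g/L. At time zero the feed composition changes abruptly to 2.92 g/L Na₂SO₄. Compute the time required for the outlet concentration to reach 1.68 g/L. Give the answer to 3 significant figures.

Accumulation = in − out for the solute gives V dC/dt = Q(C_in − C), so τ = V/Q = 33.202 min.
C(t) = C_in + (C₀ − C_in) e^(−t/τ). Set C = 1.68 and solve for t:
e^(−t/τ) = (C − C_in)/(C₀ − C_in) = (1.68 − 2.92)/(0.0372 − 2.92) = 0.43014
t = −τ ln(…) = 33.202 × 0.84365 = 28.011 min.

28.0 min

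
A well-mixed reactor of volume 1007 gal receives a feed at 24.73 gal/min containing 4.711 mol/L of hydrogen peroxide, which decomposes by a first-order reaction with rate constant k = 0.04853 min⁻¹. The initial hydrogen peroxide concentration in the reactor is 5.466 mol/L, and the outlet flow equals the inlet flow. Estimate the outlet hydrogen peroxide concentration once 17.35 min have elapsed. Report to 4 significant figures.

2.676 mol/L

Accumulation = in − out − consumed: V dC/dt = Q C_in − Q C − k V C.
This is linear with rate a = Q/V + k = 0.0730881 min⁻¹.
C_ss = Q C_in/(Q + kV) = 1.58293 mol/L; C(t) = C_ss + (C₀ − C_ss) e^(−a t).
C(17.35) = 1.58293 + (3.88307)·e^(−0.0730881·17.35) = 1.58293 + (3.88307)·0.281372 = 2.67551 mol/L.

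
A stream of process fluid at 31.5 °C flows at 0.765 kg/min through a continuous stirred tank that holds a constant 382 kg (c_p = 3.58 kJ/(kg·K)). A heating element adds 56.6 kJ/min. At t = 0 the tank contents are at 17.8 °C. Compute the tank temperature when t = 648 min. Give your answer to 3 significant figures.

M c_p dT/dt = ṁ c_p (T_in − T) + Q̇.
Rearrange: dT/dt = (T_ss − T)/τ with τ = M/ṁ = 499.35 min and T_ss = T_in + Q̇/(ṁ c_p) = 52.167 °C.
Solution: T(t) = T_ss + (T₀ − T_ss) e^(−t/τ).
T(648) = 52.167 + (-34.367)·e^(−648/499.35) = 52.167 + (-34.367)·0.27316 = 42.779 °C.

42.8 °C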